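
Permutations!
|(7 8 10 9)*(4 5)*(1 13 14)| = |(1 13 14)(4 5)(7 8 10 9)| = 12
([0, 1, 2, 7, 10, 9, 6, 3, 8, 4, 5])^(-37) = (3 7)(4 9 5 10)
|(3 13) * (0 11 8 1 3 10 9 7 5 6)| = 11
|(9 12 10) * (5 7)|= 6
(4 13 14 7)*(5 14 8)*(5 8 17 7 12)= [0, 1, 2, 3, 13, 14, 6, 4, 8, 9, 10, 11, 5, 17, 12, 15, 16, 7]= (4 13 17 7)(5 14 12)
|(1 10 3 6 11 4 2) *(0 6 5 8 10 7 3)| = 11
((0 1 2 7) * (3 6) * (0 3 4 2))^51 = ((0 1)(2 7 3 6 4))^51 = (0 1)(2 7 3 6 4)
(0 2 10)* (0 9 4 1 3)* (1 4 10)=(0 2 1 3)(9 10)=[2, 3, 1, 0, 4, 5, 6, 7, 8, 10, 9]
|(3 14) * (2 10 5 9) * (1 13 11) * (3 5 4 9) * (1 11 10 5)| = |(1 13 10 4 9 2 5 3 14)| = 9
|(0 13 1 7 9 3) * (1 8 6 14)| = 9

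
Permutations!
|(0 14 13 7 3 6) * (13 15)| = 7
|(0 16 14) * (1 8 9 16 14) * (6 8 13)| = |(0 14)(1 13 6 8 9 16)| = 6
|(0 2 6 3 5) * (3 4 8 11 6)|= |(0 2 3 5)(4 8 11 6)|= 4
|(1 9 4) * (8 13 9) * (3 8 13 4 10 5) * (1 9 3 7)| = |(1 13 3 8 4 9 10 5 7)| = 9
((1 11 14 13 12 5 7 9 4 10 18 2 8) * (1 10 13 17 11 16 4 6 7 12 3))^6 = (1 16 4 13 3)(2 10)(8 18)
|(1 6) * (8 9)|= |(1 6)(8 9)|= 2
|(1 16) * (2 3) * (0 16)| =|(0 16 1)(2 3)| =6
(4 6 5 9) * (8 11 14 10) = (4 6 5 9)(8 11 14 10) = [0, 1, 2, 3, 6, 9, 5, 7, 11, 4, 8, 14, 12, 13, 10]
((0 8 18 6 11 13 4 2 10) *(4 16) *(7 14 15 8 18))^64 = (0 18 6 11 13 16 4 2 10)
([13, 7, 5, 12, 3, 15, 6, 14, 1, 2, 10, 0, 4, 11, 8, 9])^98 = (0 11 13)(1 14)(2 15)(3 4 12)(5 9)(7 8)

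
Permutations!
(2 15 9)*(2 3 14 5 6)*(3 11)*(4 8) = (2 15 9 11 3 14 5 6)(4 8) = [0, 1, 15, 14, 8, 6, 2, 7, 4, 11, 10, 3, 12, 13, 5, 9]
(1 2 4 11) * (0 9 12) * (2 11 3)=[9, 11, 4, 2, 3, 5, 6, 7, 8, 12, 10, 1, 0]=(0 9 12)(1 11)(2 4 3)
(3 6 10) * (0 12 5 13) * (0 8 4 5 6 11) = [12, 1, 2, 11, 5, 13, 10, 7, 4, 9, 3, 0, 6, 8] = (0 12 6 10 3 11)(4 5 13 8)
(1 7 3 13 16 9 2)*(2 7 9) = (1 9 7 3 13 16 2) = [0, 9, 1, 13, 4, 5, 6, 3, 8, 7, 10, 11, 12, 16, 14, 15, 2]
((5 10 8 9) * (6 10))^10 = (10) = ((5 6 10 8 9))^10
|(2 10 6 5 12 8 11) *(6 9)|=8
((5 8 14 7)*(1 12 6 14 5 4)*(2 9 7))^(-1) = (1 4 7 9 2 14 6 12)(5 8)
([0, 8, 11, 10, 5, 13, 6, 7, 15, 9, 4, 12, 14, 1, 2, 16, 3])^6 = (1 4 16)(2 12)(3 8 5)(10 15 13)(11 14)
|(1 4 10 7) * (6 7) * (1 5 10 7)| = 6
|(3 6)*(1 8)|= 2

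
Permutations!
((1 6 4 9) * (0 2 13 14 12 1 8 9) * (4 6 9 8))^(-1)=(0 4 9 1 12 14 13 2)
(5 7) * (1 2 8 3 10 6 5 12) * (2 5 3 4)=(1 5 7 12)(2 8 4)(3 10 6)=[0, 5, 8, 10, 2, 7, 3, 12, 4, 9, 6, 11, 1]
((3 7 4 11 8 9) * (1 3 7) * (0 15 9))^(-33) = (0 9 4 8 15 7 11)(1 3) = ((0 15 9 7 4 11 8)(1 3))^(-33)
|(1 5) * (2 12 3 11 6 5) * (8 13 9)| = |(1 2 12 3 11 6 5)(8 13 9)| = 21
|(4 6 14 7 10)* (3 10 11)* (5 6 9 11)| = |(3 10 4 9 11)(5 6 14 7)| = 20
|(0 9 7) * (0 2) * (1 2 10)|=6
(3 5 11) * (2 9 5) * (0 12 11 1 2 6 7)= (0 12 11 3 6 7)(1 2 9 5)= [12, 2, 9, 6, 4, 1, 7, 0, 8, 5, 10, 3, 11]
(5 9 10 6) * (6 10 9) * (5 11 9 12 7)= (5 6 11 9 12 7)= [0, 1, 2, 3, 4, 6, 11, 5, 8, 12, 10, 9, 7]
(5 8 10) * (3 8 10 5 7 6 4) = (3 8 5 10 7 6 4) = [0, 1, 2, 8, 3, 10, 4, 6, 5, 9, 7]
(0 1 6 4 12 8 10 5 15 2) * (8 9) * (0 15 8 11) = (0 1 6 4 12 9 11)(2 15)(5 8 10) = [1, 6, 15, 3, 12, 8, 4, 7, 10, 11, 5, 0, 9, 13, 14, 2]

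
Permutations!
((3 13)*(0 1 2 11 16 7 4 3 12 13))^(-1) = ((0 1 2 11 16 7 4 3)(12 13))^(-1) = (0 3 4 7 16 11 2 1)(12 13)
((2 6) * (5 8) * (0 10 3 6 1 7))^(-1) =((0 10 3 6 2 1 7)(5 8))^(-1) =(0 7 1 2 6 3 10)(5 8)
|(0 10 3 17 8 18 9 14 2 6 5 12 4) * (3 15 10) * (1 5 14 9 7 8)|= 42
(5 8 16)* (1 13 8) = [0, 13, 2, 3, 4, 1, 6, 7, 16, 9, 10, 11, 12, 8, 14, 15, 5] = (1 13 8 16 5)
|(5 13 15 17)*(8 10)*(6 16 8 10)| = 12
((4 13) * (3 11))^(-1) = (3 11)(4 13)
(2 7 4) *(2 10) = (2 7 4 10) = [0, 1, 7, 3, 10, 5, 6, 4, 8, 9, 2]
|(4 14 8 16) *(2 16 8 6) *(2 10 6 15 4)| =|(2 16)(4 14 15)(6 10)| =6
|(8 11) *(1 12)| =2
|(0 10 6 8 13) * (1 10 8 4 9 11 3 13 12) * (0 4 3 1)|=24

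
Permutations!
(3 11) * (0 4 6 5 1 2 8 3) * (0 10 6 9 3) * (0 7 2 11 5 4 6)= [6, 11, 8, 5, 9, 1, 4, 2, 7, 3, 0, 10]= (0 6 4 9 3 5 1 11 10)(2 8 7)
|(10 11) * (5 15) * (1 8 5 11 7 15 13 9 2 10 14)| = |(1 8 5 13 9 2 10 7 15 11 14)| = 11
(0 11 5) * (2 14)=(0 11 5)(2 14)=[11, 1, 14, 3, 4, 0, 6, 7, 8, 9, 10, 5, 12, 13, 2]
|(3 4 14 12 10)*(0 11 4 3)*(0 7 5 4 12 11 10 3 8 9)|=11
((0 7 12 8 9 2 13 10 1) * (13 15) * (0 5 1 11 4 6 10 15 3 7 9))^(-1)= ((0 9 2 3 7 12 8)(1 5)(4 6 10 11)(13 15))^(-1)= (0 8 12 7 3 2 9)(1 5)(4 11 10 6)(13 15)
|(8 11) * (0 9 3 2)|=|(0 9 3 2)(8 11)|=4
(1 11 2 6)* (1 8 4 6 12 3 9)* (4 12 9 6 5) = [0, 11, 9, 6, 5, 4, 8, 7, 12, 1, 10, 2, 3] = (1 11 2 9)(3 6 8 12)(4 5)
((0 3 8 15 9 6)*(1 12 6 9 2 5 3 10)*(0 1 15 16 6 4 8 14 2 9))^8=(1 4 16)(6 12 8)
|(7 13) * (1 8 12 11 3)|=|(1 8 12 11 3)(7 13)|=10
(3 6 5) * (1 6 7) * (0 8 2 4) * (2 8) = [2, 6, 4, 7, 0, 3, 5, 1, 8] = (8)(0 2 4)(1 6 5 3 7)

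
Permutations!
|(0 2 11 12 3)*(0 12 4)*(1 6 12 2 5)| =|(0 5 1 6 12 3 2 11 4)| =9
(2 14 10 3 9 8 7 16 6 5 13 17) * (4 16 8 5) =(2 14 10 3 9 5 13 17)(4 16 6)(7 8) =[0, 1, 14, 9, 16, 13, 4, 8, 7, 5, 3, 11, 12, 17, 10, 15, 6, 2]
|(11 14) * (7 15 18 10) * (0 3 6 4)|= 4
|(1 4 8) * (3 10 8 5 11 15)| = 8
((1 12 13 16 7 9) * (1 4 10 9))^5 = (16)(4 9 10) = ((1 12 13 16 7)(4 10 9))^5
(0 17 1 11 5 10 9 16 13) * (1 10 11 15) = (0 17 10 9 16 13)(1 15)(5 11) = [17, 15, 2, 3, 4, 11, 6, 7, 8, 16, 9, 5, 12, 0, 14, 1, 13, 10]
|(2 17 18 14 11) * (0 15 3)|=|(0 15 3)(2 17 18 14 11)|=15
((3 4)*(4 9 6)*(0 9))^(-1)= (0 3 4 6 9)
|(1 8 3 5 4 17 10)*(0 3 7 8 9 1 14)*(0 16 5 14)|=8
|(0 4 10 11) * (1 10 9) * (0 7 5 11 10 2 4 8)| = |(0 8)(1 2 4 9)(5 11 7)| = 12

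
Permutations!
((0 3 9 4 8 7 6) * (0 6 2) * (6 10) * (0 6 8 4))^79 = (0 3 9)(2 7 8 10 6)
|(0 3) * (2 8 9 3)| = |(0 2 8 9 3)| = 5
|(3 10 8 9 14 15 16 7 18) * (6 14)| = 10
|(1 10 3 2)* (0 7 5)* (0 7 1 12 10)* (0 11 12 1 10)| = |(0 10 3 2 1 11 12)(5 7)| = 14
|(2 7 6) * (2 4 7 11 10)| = |(2 11 10)(4 7 6)| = 3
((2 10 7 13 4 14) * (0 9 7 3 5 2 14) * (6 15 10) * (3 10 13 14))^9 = (0 13 6 5 14 9 4 15 2 3 7)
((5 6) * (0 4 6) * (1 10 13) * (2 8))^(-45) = (13)(0 5 6 4)(2 8)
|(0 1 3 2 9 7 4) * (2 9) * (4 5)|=7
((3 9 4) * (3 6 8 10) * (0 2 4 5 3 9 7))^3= ((0 2 4 6 8 10 9 5 3 7))^3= (0 6 9 7 4 10 3 2 8 5)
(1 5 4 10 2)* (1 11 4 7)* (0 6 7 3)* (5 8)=(0 6 7 1 8 5 3)(2 11 4 10)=[6, 8, 11, 0, 10, 3, 7, 1, 5, 9, 2, 4]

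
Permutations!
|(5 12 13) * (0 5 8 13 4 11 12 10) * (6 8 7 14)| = |(0 5 10)(4 11 12)(6 8 13 7 14)| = 15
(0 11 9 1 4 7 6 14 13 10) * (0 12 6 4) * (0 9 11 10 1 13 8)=(0 10 12 6 14 8)(1 9 13)(4 7)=[10, 9, 2, 3, 7, 5, 14, 4, 0, 13, 12, 11, 6, 1, 8]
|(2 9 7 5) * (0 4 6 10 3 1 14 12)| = 8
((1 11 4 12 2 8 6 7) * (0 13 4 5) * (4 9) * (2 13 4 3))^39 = ((0 4 12 13 9 3 2 8 6 7 1 11 5))^39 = (13)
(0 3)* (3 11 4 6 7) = (0 11 4 6 7 3) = [11, 1, 2, 0, 6, 5, 7, 3, 8, 9, 10, 4]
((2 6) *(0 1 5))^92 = (6)(0 5 1)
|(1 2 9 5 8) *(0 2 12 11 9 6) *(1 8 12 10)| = 12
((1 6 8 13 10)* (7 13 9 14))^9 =(1 6 8 9 14 7 13 10)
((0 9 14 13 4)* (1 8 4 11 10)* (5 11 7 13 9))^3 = ((0 5 11 10 1 8 4)(7 13)(9 14))^3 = (0 10 4 11 8 5 1)(7 13)(9 14)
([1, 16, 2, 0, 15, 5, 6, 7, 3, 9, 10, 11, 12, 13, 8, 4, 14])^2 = [16, 14, 2, 1, 4, 5, 6, 7, 0, 9, 10, 11, 12, 13, 3, 15, 8]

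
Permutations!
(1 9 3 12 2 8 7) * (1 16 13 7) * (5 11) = [0, 9, 8, 12, 4, 11, 6, 16, 1, 3, 10, 5, 2, 7, 14, 15, 13] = (1 9 3 12 2 8)(5 11)(7 16 13)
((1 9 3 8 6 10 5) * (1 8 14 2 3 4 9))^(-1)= ((2 3 14)(4 9)(5 8 6 10))^(-1)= (2 14 3)(4 9)(5 10 6 8)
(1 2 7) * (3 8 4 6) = (1 2 7)(3 8 4 6) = [0, 2, 7, 8, 6, 5, 3, 1, 4]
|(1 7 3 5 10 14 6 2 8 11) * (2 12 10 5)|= 12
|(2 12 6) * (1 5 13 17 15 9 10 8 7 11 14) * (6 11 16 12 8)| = 15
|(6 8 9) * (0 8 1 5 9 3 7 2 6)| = 9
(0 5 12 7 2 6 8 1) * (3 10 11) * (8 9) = (0 5 12 7 2 6 9 8 1)(3 10 11) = [5, 0, 6, 10, 4, 12, 9, 2, 1, 8, 11, 3, 7]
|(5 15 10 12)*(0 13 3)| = 12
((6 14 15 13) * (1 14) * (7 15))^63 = ((1 14 7 15 13 6))^63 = (1 15)(6 7)(13 14)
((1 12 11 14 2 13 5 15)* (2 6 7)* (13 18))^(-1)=((1 12 11 14 6 7 2 18 13 5 15))^(-1)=(1 15 5 13 18 2 7 6 14 11 12)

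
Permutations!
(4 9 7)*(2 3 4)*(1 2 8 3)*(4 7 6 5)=(1 2)(3 7 8)(4 9 6 5)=[0, 2, 1, 7, 9, 4, 5, 8, 3, 6]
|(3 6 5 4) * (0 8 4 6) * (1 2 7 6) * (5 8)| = 9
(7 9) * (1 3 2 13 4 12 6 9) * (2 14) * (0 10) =(0 10)(1 3 14 2 13 4 12 6 9 7) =[10, 3, 13, 14, 12, 5, 9, 1, 8, 7, 0, 11, 6, 4, 2]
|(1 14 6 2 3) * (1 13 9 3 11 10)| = 6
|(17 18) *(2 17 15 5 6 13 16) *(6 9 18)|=|(2 17 6 13 16)(5 9 18 15)|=20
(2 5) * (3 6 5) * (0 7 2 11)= (0 7 2 3 6 5 11)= [7, 1, 3, 6, 4, 11, 5, 2, 8, 9, 10, 0]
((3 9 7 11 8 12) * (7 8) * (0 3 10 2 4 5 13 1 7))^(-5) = (0 5 8 7 2 3 13 12 11 4 9 1 10)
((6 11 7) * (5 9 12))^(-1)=(5 12 9)(6 7 11)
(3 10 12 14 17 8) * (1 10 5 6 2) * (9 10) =(1 9 10 12 14 17 8 3 5 6 2) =[0, 9, 1, 5, 4, 6, 2, 7, 3, 10, 12, 11, 14, 13, 17, 15, 16, 8]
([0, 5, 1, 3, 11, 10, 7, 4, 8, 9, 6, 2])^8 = (11)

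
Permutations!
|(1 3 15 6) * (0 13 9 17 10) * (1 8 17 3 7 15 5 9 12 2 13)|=24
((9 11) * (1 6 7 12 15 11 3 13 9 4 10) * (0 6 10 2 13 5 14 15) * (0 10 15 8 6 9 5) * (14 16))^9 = ((0 9 3)(1 15 11 4 2 13 5 16 14 8 6 7 12 10))^9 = (1 8 2 10 14 4 12 16 11 7 5 15 6 13)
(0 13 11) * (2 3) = [13, 1, 3, 2, 4, 5, 6, 7, 8, 9, 10, 0, 12, 11] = (0 13 11)(2 3)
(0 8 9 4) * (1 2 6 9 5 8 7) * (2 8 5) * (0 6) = (0 7 1 8 2)(4 6 9) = [7, 8, 0, 3, 6, 5, 9, 1, 2, 4]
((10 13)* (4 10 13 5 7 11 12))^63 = ((13)(4 10 5 7 11 12))^63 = (13)(4 7)(5 12)(10 11)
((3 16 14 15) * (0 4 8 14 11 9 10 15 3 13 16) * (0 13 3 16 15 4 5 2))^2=((0 5 2)(3 13 15)(4 8 14 16 11 9 10))^2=(0 2 5)(3 15 13)(4 14 11 10 8 16 9)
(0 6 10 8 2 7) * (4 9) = (0 6 10 8 2 7)(4 9) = [6, 1, 7, 3, 9, 5, 10, 0, 2, 4, 8]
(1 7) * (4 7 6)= (1 6 4 7)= [0, 6, 2, 3, 7, 5, 4, 1]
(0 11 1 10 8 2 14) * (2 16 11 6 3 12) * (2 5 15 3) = (0 6 2 14)(1 10 8 16 11)(3 12 5 15) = [6, 10, 14, 12, 4, 15, 2, 7, 16, 9, 8, 1, 5, 13, 0, 3, 11]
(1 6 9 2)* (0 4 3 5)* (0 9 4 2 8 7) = (0 2 1 6 4 3 5 9 8 7) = [2, 6, 1, 5, 3, 9, 4, 0, 7, 8]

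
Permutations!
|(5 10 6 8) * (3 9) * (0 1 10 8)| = 4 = |(0 1 10 6)(3 9)(5 8)|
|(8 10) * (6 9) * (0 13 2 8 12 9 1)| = |(0 13 2 8 10 12 9 6 1)| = 9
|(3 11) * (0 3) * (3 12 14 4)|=6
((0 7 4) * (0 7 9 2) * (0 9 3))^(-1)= ((0 3)(2 9)(4 7))^(-1)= (0 3)(2 9)(4 7)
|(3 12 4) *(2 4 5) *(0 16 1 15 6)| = |(0 16 1 15 6)(2 4 3 12 5)| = 5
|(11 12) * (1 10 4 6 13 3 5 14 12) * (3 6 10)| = 6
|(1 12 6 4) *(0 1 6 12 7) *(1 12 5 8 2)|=14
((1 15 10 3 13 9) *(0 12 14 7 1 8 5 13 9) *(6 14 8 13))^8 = ((0 12 8 5 6 14 7 1 15 10 3 9 13))^8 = (0 15 5 9 7 12 10 6 13 1 8 3 14)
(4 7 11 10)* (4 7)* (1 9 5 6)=(1 9 5 6)(7 11 10)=[0, 9, 2, 3, 4, 6, 1, 11, 8, 5, 7, 10]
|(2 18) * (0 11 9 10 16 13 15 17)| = 8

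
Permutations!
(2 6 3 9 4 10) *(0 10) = (0 10 2 6 3 9 4) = [10, 1, 6, 9, 0, 5, 3, 7, 8, 4, 2]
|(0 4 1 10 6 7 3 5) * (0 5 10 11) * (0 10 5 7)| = |(0 4 1 11 10 6)(3 5 7)| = 6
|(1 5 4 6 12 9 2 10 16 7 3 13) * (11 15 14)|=|(1 5 4 6 12 9 2 10 16 7 3 13)(11 15 14)|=12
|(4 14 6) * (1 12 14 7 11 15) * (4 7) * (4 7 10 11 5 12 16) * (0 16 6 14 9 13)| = 40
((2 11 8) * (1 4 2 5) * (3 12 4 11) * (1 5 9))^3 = (1 9 8 11)(2 4 12 3)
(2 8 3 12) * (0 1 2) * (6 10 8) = (0 1 2 6 10 8 3 12) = [1, 2, 6, 12, 4, 5, 10, 7, 3, 9, 8, 11, 0]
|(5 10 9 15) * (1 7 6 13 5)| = 8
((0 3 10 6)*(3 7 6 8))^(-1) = ((0 7 6)(3 10 8))^(-1) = (0 6 7)(3 8 10)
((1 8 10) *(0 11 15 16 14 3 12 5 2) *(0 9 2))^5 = (0 3 15 5 14 11 12 16)(1 10 8)(2 9)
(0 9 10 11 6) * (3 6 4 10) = (0 9 3 6)(4 10 11) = [9, 1, 2, 6, 10, 5, 0, 7, 8, 3, 11, 4]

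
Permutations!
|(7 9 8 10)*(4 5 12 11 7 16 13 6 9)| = 30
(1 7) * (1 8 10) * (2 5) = [0, 7, 5, 3, 4, 2, 6, 8, 10, 9, 1] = (1 7 8 10)(2 5)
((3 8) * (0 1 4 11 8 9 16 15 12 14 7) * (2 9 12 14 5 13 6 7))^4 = ((0 1 4 11 8 3 12 5 13 6 7)(2 9 16 15 14))^4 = (0 8 13 1 3 6 4 12 7 11 5)(2 14 15 16 9)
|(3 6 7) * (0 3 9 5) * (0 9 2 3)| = |(2 3 6 7)(5 9)| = 4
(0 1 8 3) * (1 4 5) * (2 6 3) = (0 4 5 1 8 2 6 3) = [4, 8, 6, 0, 5, 1, 3, 7, 2]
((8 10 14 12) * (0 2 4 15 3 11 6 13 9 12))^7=(0 13 2 9 4 12 15 8 3 10 11 14 6)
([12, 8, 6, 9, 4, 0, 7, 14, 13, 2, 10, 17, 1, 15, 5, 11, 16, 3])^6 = (0 11 7 8 9)(1 3 5 15 6)(2 12 17 14 13)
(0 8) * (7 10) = [8, 1, 2, 3, 4, 5, 6, 10, 0, 9, 7] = (0 8)(7 10)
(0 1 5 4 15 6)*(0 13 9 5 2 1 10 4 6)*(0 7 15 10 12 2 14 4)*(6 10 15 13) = [12, 14, 1, 3, 15, 10, 6, 13, 8, 5, 0, 11, 2, 9, 4, 7] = (0 12 2 1 14 4 15 7 13 9 5 10)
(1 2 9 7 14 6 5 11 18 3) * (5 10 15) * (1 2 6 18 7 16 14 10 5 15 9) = (1 6 5 11 7 10 9 16 14 18 3 2) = [0, 6, 1, 2, 4, 11, 5, 10, 8, 16, 9, 7, 12, 13, 18, 15, 14, 17, 3]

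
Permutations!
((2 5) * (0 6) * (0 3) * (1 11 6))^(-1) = ((0 1 11 6 3)(2 5))^(-1) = (0 3 6 11 1)(2 5)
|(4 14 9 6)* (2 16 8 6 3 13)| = 9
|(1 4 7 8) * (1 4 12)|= 6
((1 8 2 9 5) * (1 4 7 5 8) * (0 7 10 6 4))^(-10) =(0 5 7)(2 8 9)(4 6 10)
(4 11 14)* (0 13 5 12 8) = [13, 1, 2, 3, 11, 12, 6, 7, 0, 9, 10, 14, 8, 5, 4] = (0 13 5 12 8)(4 11 14)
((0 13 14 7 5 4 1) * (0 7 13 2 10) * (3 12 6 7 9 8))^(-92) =(14)(0 2 10)(1 5 6 3 9 4 7 12 8) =((0 2 10)(1 9 8 3 12 6 7 5 4)(13 14))^(-92)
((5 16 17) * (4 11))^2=(5 17 16)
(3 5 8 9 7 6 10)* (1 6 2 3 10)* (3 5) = [0, 6, 5, 3, 4, 8, 1, 2, 9, 7, 10] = (10)(1 6)(2 5 8 9 7)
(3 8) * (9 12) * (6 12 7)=(3 8)(6 12 9 7)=[0, 1, 2, 8, 4, 5, 12, 6, 3, 7, 10, 11, 9]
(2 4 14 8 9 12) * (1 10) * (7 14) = (1 10)(2 4 7 14 8 9 12) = [0, 10, 4, 3, 7, 5, 6, 14, 9, 12, 1, 11, 2, 13, 8]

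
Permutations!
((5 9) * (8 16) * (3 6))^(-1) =((3 6)(5 9)(8 16))^(-1) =(3 6)(5 9)(8 16)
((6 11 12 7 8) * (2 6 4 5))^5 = ((2 6 11 12 7 8 4 5))^5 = (2 8 11 5 7 6 4 12)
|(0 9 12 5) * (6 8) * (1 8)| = 12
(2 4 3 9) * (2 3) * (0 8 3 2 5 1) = (0 8 3 9 2 4 5 1) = [8, 0, 4, 9, 5, 1, 6, 7, 3, 2]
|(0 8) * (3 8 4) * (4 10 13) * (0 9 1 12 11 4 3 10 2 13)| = |(0 2 13 3 8 9 1 12 11 4 10)| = 11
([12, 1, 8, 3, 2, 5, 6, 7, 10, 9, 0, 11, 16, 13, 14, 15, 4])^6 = (0 10 8 2 4 16 12)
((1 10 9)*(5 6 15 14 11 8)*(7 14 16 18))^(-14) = (1 10 9)(5 18 8 16 11 15 14 6 7)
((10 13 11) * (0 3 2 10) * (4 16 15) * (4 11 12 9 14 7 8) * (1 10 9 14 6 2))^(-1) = ((0 3 1 10 13 12 14 7 8 4 16 15 11)(2 9 6))^(-1) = (0 11 15 16 4 8 7 14 12 13 10 1 3)(2 6 9)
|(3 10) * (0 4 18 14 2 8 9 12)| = |(0 4 18 14 2 8 9 12)(3 10)| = 8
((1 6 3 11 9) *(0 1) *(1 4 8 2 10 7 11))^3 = ((0 4 8 2 10 7 11 9)(1 6 3))^3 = (0 2 11 4 10 9 8 7)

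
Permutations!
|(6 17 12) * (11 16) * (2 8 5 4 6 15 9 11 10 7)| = 13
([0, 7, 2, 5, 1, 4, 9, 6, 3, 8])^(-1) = [0, 4, 2, 8, 5, 3, 7, 1, 9, 6]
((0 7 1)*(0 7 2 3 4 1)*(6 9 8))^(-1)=(0 7 1 4 3 2)(6 8 9)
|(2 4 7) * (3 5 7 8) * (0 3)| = |(0 3 5 7 2 4 8)| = 7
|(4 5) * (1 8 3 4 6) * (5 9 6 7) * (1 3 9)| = 6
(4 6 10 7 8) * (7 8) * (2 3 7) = [0, 1, 3, 7, 6, 5, 10, 2, 4, 9, 8] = (2 3 7)(4 6 10 8)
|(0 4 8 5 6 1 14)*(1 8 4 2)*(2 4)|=|(0 4 2 1 14)(5 6 8)|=15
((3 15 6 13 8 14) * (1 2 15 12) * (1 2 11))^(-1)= (1 11)(2 12 3 14 8 13 6 15)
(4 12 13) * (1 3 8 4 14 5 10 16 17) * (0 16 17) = (0 16)(1 3 8 4 12 13 14 5 10 17) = [16, 3, 2, 8, 12, 10, 6, 7, 4, 9, 17, 11, 13, 14, 5, 15, 0, 1]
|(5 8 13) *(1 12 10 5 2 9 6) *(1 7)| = |(1 12 10 5 8 13 2 9 6 7)| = 10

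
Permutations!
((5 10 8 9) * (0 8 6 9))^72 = ((0 8)(5 10 6 9))^72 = (10)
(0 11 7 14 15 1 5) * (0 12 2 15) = (0 11 7 14)(1 5 12 2 15) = [11, 5, 15, 3, 4, 12, 6, 14, 8, 9, 10, 7, 2, 13, 0, 1]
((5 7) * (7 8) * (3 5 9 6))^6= ((3 5 8 7 9 6))^6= (9)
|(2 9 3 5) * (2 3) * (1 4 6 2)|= 10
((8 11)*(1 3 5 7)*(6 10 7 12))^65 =((1 3 5 12 6 10 7)(8 11))^65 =(1 5 6 7 3 12 10)(8 11)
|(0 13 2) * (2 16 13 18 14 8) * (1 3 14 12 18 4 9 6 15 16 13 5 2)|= |(0 4 9 6 15 16 5 2)(1 3 14 8)(12 18)|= 8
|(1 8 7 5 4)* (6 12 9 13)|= 20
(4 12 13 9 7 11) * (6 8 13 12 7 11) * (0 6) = [6, 1, 2, 3, 7, 5, 8, 0, 13, 11, 10, 4, 12, 9] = (0 6 8 13 9 11 4 7)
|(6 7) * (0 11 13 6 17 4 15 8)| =|(0 11 13 6 7 17 4 15 8)| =9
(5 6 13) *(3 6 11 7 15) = (3 6 13 5 11 7 15) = [0, 1, 2, 6, 4, 11, 13, 15, 8, 9, 10, 7, 12, 5, 14, 3]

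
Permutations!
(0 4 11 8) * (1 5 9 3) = (0 4 11 8)(1 5 9 3) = [4, 5, 2, 1, 11, 9, 6, 7, 0, 3, 10, 8]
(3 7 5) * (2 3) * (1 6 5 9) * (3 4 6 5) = [0, 5, 4, 7, 6, 2, 3, 9, 8, 1] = (1 5 2 4 6 3 7 9)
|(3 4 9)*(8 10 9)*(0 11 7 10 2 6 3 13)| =|(0 11 7 10 9 13)(2 6 3 4 8)| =30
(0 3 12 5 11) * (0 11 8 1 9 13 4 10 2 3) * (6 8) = (1 9 13 4 10 2 3 12 5 6 8) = [0, 9, 3, 12, 10, 6, 8, 7, 1, 13, 2, 11, 5, 4]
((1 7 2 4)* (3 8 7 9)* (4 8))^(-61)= (1 4 3 9)(2 7 8)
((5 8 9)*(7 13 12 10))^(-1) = ((5 8 9)(7 13 12 10))^(-1) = (5 9 8)(7 10 12 13)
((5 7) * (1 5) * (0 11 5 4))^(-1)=(0 4 1 7 5 11)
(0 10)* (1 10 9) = (0 9 1 10) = [9, 10, 2, 3, 4, 5, 6, 7, 8, 1, 0]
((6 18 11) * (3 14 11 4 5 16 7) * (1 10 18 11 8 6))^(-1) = ((1 10 18 4 5 16 7 3 14 8 6 11))^(-1) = (1 11 6 8 14 3 7 16 5 4 18 10)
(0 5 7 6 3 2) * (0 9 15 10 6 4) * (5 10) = (0 10 6 3 2 9 15 5 7 4) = [10, 1, 9, 2, 0, 7, 3, 4, 8, 15, 6, 11, 12, 13, 14, 5]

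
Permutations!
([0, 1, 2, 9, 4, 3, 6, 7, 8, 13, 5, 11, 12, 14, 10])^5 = [0, 1, 2, 5, 4, 10, 6, 7, 8, 3, 14, 11, 12, 9, 13]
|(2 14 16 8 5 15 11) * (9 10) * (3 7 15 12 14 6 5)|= 22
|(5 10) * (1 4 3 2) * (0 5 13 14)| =20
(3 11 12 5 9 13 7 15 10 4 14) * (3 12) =(3 11)(4 14 12 5 9 13 7 15 10) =[0, 1, 2, 11, 14, 9, 6, 15, 8, 13, 4, 3, 5, 7, 12, 10]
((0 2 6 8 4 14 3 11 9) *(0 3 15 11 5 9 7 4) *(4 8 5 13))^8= (0 14 5 7 13 2 15 9 8 4 6 11 3)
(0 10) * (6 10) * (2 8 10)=[6, 1, 8, 3, 4, 5, 2, 7, 10, 9, 0]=(0 6 2 8 10)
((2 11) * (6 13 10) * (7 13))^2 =(6 13)(7 10)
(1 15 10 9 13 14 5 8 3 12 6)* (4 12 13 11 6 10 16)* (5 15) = [0, 5, 2, 13, 12, 8, 1, 7, 3, 11, 9, 6, 10, 14, 15, 16, 4] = (1 5 8 3 13 14 15 16 4 12 10 9 11 6)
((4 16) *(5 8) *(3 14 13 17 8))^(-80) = (3 8 13)(5 17 14)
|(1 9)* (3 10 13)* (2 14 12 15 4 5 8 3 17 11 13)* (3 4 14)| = |(1 9)(2 3 10)(4 5 8)(11 13 17)(12 15 14)| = 6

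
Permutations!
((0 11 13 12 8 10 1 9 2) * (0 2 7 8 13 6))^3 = ((0 11 6)(1 9 7 8 10)(12 13))^3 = (1 8 9 10 7)(12 13)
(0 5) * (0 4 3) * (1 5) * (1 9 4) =[9, 5, 2, 0, 3, 1, 6, 7, 8, 4] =(0 9 4 3)(1 5)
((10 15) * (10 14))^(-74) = (10 15 14)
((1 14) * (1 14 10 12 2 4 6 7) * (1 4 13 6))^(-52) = ((14)(1 10 12 2 13 6 7 4))^(-52) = (14)(1 13)(2 4)(6 10)(7 12)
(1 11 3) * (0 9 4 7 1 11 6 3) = (0 9 4 7 1 6 3 11) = [9, 6, 2, 11, 7, 5, 3, 1, 8, 4, 10, 0]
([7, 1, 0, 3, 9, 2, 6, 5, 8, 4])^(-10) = (9)(0 5)(2 7)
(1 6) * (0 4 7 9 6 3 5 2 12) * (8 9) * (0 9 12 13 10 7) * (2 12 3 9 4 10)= (0 10 7 8 3 5 12 4)(1 9 6)(2 13)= [10, 9, 13, 5, 0, 12, 1, 8, 3, 6, 7, 11, 4, 2]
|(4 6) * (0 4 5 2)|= 5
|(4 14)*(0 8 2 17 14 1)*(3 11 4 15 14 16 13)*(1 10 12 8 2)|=|(0 2 17 16 13 3 11 4 10 12 8 1)(14 15)|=12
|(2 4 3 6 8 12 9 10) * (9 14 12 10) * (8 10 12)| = 15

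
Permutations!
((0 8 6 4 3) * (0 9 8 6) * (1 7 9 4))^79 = (0 6 1 7 9 8)(3 4)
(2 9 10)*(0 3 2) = (0 3 2 9 10) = [3, 1, 9, 2, 4, 5, 6, 7, 8, 10, 0]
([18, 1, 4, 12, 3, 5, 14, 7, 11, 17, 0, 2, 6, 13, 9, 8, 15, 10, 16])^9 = [12, 1, 0, 16, 18, 5, 8, 7, 17, 2, 3, 10, 15, 13, 11, 9, 14, 4, 6]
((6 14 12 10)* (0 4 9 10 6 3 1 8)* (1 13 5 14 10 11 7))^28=((0 4 9 11 7 1 8)(3 13 5 14 12 6 10))^28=(14)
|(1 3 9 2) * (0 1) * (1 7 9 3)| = 4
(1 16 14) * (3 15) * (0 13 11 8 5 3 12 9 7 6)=(0 13 11 8 5 3 15 12 9 7 6)(1 16 14)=[13, 16, 2, 15, 4, 3, 0, 6, 5, 7, 10, 8, 9, 11, 1, 12, 14]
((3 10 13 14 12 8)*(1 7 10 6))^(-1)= ((1 7 10 13 14 12 8 3 6))^(-1)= (1 6 3 8 12 14 13 10 7)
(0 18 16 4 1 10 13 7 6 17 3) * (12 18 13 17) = (0 13 7 6 12 18 16 4 1 10 17 3) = [13, 10, 2, 0, 1, 5, 12, 6, 8, 9, 17, 11, 18, 7, 14, 15, 4, 3, 16]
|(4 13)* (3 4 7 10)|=|(3 4 13 7 10)|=5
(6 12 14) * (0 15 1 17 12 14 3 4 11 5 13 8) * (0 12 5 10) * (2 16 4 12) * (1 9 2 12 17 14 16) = [15, 14, 1, 17, 11, 13, 16, 7, 12, 2, 0, 10, 3, 8, 6, 9, 4, 5] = (0 15 9 2 1 14 6 16 4 11 10)(3 17 5 13 8 12)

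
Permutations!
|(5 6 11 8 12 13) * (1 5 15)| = |(1 5 6 11 8 12 13 15)| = 8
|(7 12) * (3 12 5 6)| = |(3 12 7 5 6)| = 5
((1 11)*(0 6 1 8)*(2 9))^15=(11)(2 9)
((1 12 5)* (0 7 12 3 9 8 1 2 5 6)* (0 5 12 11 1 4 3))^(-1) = ((0 7 11 1)(2 12 6 5)(3 9 8 4))^(-1) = (0 1 11 7)(2 5 6 12)(3 4 8 9)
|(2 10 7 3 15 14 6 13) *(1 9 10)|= 10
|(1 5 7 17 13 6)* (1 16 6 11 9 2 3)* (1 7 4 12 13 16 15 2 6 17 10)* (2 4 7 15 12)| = 20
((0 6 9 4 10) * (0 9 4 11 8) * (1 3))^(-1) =((0 6 4 10 9 11 8)(1 3))^(-1) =(0 8 11 9 10 4 6)(1 3)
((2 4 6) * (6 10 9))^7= ((2 4 10 9 6))^7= (2 10 6 4 9)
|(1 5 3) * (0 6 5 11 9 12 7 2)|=|(0 6 5 3 1 11 9 12 7 2)|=10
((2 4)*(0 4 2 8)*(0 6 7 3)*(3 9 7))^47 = (0 8 3 4 6)(7 9)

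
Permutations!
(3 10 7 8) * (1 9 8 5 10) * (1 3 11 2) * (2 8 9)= [0, 2, 1, 3, 4, 10, 6, 5, 11, 9, 7, 8]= (1 2)(5 10 7)(8 11)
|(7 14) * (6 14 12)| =|(6 14 7 12)| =4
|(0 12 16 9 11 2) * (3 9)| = 7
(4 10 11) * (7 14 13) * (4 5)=(4 10 11 5)(7 14 13)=[0, 1, 2, 3, 10, 4, 6, 14, 8, 9, 11, 5, 12, 7, 13]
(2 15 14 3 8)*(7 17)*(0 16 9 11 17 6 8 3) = [16, 1, 15, 3, 4, 5, 8, 6, 2, 11, 10, 17, 12, 13, 0, 14, 9, 7] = (0 16 9 11 17 7 6 8 2 15 14)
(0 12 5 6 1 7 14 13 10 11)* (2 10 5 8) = [12, 7, 10, 3, 4, 6, 1, 14, 2, 9, 11, 0, 8, 5, 13] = (0 12 8 2 10 11)(1 7 14 13 5 6)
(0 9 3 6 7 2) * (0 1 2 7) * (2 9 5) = [5, 9, 1, 6, 4, 2, 0, 7, 8, 3] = (0 5 2 1 9 3 6)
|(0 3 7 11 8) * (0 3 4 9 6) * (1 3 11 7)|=4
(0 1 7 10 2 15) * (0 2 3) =[1, 7, 15, 0, 4, 5, 6, 10, 8, 9, 3, 11, 12, 13, 14, 2] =(0 1 7 10 3)(2 15)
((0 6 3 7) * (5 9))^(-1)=(0 7 3 6)(5 9)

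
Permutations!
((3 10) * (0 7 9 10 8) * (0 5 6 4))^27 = (10)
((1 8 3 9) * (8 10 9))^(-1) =((1 10 9)(3 8))^(-1) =(1 9 10)(3 8)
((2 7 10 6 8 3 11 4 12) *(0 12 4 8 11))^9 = ((0 12 2 7 10 6 11 8 3))^9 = (12)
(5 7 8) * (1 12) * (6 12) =(1 6 12)(5 7 8) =[0, 6, 2, 3, 4, 7, 12, 8, 5, 9, 10, 11, 1]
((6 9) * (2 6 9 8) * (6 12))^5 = ((2 12 6 8))^5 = (2 12 6 8)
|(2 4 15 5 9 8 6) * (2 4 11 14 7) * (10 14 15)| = 11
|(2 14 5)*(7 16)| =6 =|(2 14 5)(7 16)|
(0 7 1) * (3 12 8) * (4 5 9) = (0 7 1)(3 12 8)(4 5 9) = [7, 0, 2, 12, 5, 9, 6, 1, 3, 4, 10, 11, 8]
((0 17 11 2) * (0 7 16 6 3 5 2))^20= ((0 17 11)(2 7 16 6 3 5))^20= (0 11 17)(2 16 3)(5 7 6)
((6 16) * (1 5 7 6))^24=((1 5 7 6 16))^24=(1 16 6 7 5)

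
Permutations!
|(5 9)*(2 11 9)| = 4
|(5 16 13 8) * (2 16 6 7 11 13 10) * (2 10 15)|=6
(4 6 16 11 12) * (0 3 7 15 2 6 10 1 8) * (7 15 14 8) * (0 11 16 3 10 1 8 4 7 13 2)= (16)(0 10 8 11 12 7 14 4 1 13 2 6 3 15)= [10, 13, 6, 15, 1, 5, 3, 14, 11, 9, 8, 12, 7, 2, 4, 0, 16]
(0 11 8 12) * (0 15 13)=(0 11 8 12 15 13)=[11, 1, 2, 3, 4, 5, 6, 7, 12, 9, 10, 8, 15, 0, 14, 13]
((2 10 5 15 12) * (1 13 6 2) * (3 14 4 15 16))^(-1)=(1 12 15 4 14 3 16 5 10 2 6 13)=((1 13 6 2 10 5 16 3 14 4 15 12))^(-1)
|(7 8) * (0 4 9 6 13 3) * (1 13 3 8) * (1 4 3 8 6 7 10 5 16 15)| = 24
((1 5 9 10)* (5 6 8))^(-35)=(1 6 8 5 9 10)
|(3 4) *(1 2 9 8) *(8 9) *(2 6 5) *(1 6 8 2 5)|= |(9)(1 8 6)(3 4)|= 6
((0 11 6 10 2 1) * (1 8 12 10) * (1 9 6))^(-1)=(0 1 11)(2 10 12 8)(6 9)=((0 11 1)(2 8 12 10)(6 9))^(-1)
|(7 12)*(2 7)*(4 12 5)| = |(2 7 5 4 12)| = 5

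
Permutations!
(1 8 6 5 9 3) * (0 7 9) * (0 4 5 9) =(0 7)(1 8 6 9 3)(4 5) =[7, 8, 2, 1, 5, 4, 9, 0, 6, 3]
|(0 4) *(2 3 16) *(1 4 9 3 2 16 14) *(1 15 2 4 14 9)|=6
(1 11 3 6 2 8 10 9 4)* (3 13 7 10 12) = (1 11 13 7 10 9 4)(2 8 12 3 6) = [0, 11, 8, 6, 1, 5, 2, 10, 12, 4, 9, 13, 3, 7]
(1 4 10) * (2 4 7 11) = [0, 7, 4, 3, 10, 5, 6, 11, 8, 9, 1, 2] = (1 7 11 2 4 10)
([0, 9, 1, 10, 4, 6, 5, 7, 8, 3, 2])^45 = [0, 1, 2, 3, 4, 6, 5, 7, 8, 9, 10]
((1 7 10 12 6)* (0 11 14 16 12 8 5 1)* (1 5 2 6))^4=(0 12 8 11 1 2 14 7 6 16 10)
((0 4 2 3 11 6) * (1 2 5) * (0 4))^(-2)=((1 2 3 11 6 4 5))^(-2)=(1 4 11 2 5 6 3)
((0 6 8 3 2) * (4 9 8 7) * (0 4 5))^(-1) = (0 5 7 6)(2 3 8 9 4)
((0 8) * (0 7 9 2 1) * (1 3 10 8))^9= (0 1)(2 8)(3 7)(9 10)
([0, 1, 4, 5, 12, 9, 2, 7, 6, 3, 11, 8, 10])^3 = (2 10 6 12 8 4 11)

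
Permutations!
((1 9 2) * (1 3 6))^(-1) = (1 6 3 2 9)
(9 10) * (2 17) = [0, 1, 17, 3, 4, 5, 6, 7, 8, 10, 9, 11, 12, 13, 14, 15, 16, 2] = (2 17)(9 10)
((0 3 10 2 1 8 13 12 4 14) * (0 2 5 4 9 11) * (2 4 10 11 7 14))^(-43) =((0 3 11)(1 8 13 12 9 7 14 4 2)(5 10))^(-43) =(0 11 3)(1 13 9 14 2 8 12 7 4)(5 10)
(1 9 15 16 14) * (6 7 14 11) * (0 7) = (0 7 14 1 9 15 16 11 6) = [7, 9, 2, 3, 4, 5, 0, 14, 8, 15, 10, 6, 12, 13, 1, 16, 11]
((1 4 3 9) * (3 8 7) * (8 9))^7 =((1 4 9)(3 8 7))^7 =(1 4 9)(3 8 7)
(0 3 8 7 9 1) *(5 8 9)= (0 3 9 1)(5 8 7)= [3, 0, 2, 9, 4, 8, 6, 5, 7, 1]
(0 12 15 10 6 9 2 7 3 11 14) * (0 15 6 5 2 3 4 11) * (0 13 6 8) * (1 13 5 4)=(0 12 8)(1 13 6 9 3 5 2 7)(4 11 14 15 10)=[12, 13, 7, 5, 11, 2, 9, 1, 0, 3, 4, 14, 8, 6, 15, 10]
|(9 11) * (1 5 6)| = |(1 5 6)(9 11)| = 6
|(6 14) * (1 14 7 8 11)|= |(1 14 6 7 8 11)|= 6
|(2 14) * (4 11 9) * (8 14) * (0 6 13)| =3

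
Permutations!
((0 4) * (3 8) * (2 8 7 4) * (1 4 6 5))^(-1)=(0 4 1 5 6 7 3 8 2)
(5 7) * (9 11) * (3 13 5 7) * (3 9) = (3 13 5 9 11) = [0, 1, 2, 13, 4, 9, 6, 7, 8, 11, 10, 3, 12, 5]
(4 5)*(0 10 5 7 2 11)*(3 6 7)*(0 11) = [10, 1, 0, 6, 3, 4, 7, 2, 8, 9, 5, 11] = (11)(0 10 5 4 3 6 7 2)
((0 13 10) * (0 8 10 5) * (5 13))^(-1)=(13)(0 5)(8 10)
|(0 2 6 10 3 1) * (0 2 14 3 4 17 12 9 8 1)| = |(0 14 3)(1 2 6 10 4 17 12 9 8)| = 9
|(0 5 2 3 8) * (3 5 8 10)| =|(0 8)(2 5)(3 10)| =2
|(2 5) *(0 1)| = 2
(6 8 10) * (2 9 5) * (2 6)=(2 9 5 6 8 10)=[0, 1, 9, 3, 4, 6, 8, 7, 10, 5, 2]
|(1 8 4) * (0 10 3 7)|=12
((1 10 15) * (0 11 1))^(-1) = ((0 11 1 10 15))^(-1) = (0 15 10 1 11)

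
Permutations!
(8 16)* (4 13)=(4 13)(8 16)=[0, 1, 2, 3, 13, 5, 6, 7, 16, 9, 10, 11, 12, 4, 14, 15, 8]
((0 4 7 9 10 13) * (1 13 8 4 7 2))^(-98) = ((0 7 9 10 8 4 2 1 13))^(-98) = (0 7 9 10 8 4 2 1 13)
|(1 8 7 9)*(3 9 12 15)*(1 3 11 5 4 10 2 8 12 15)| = |(1 12)(2 8 7 15 11 5 4 10)(3 9)| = 8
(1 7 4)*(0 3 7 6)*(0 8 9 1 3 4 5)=[4, 6, 2, 7, 3, 0, 8, 5, 9, 1]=(0 4 3 7 5)(1 6 8 9)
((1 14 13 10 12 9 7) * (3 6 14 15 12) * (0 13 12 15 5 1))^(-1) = (15)(0 7 9 12 14 6 3 10 13)(1 5)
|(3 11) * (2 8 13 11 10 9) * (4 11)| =|(2 8 13 4 11 3 10 9)| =8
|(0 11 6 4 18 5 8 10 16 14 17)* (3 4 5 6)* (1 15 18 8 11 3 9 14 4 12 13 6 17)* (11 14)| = 44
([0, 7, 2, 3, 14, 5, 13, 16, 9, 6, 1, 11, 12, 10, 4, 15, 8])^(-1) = [0, 10, 2, 3, 14, 5, 9, 1, 16, 8, 13, 11, 12, 6, 4, 15, 7]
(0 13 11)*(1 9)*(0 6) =(0 13 11 6)(1 9) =[13, 9, 2, 3, 4, 5, 0, 7, 8, 1, 10, 6, 12, 11]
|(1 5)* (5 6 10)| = 4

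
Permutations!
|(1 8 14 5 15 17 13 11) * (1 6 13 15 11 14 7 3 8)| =|(3 8 7)(5 11 6 13 14)(15 17)| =30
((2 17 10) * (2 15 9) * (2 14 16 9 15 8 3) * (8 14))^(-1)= (2 3 8 9 16 14 10 17)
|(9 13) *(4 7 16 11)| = |(4 7 16 11)(9 13)| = 4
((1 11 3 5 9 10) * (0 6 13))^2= (0 13 6)(1 3 9)(5 10 11)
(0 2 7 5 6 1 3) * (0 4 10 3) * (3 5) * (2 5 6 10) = (0 5 10 6 1)(2 7 3 4) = [5, 0, 7, 4, 2, 10, 1, 3, 8, 9, 6]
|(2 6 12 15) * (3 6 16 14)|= 7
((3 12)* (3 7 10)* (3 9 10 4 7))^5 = (3 12)(4 7)(9 10)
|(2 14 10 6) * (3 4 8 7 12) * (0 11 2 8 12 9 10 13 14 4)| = |(0 11 2 4 12 3)(6 8 7 9 10)(13 14)| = 30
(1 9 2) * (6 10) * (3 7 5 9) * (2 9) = (1 3 7 5 2)(6 10) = [0, 3, 1, 7, 4, 2, 10, 5, 8, 9, 6]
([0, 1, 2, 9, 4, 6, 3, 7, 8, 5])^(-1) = [0, 1, 2, 6, 4, 9, 5, 7, 8, 3]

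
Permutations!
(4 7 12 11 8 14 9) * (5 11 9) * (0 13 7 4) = (0 13 7 12 9)(5 11 8 14) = [13, 1, 2, 3, 4, 11, 6, 12, 14, 0, 10, 8, 9, 7, 5]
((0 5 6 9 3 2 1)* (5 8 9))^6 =((0 8 9 3 2 1)(5 6))^6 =(9)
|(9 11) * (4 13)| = 2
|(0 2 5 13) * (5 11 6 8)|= |(0 2 11 6 8 5 13)|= 7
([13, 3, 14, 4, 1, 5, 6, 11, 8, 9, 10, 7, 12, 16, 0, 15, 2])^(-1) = [14, 4, 16, 1, 3, 5, 6, 11, 8, 9, 10, 7, 12, 0, 2, 15, 13]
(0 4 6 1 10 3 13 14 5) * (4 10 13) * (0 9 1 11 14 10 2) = (0 2)(1 13 10 3 4 6 11 14 5 9) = [2, 13, 0, 4, 6, 9, 11, 7, 8, 1, 3, 14, 12, 10, 5]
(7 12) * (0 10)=(0 10)(7 12)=[10, 1, 2, 3, 4, 5, 6, 12, 8, 9, 0, 11, 7]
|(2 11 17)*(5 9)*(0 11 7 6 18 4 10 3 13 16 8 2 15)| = |(0 11 17 15)(2 7 6 18 4 10 3 13 16 8)(5 9)| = 20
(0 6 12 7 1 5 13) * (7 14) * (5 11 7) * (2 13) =(0 6 12 14 5 2 13)(1 11 7) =[6, 11, 13, 3, 4, 2, 12, 1, 8, 9, 10, 7, 14, 0, 5]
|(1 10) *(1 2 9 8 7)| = 6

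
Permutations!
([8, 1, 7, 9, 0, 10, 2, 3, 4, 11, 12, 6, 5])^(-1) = (0 4 8)(2 6 11 9 3 7)(5 12 10)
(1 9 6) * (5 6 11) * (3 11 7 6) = [0, 9, 2, 11, 4, 3, 1, 6, 8, 7, 10, 5] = (1 9 7 6)(3 11 5)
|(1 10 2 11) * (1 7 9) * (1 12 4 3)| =9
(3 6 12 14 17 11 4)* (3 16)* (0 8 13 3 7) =[8, 1, 2, 6, 16, 5, 12, 0, 13, 9, 10, 4, 14, 3, 17, 15, 7, 11] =(0 8 13 3 6 12 14 17 11 4 16 7)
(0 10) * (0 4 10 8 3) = (0 8 3)(4 10) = [8, 1, 2, 0, 10, 5, 6, 7, 3, 9, 4]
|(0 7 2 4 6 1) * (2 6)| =|(0 7 6 1)(2 4)| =4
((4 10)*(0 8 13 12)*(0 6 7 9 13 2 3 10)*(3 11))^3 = (0 11 4 2 10 8 3)(6 13 7 12 9)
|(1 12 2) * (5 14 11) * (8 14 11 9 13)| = 12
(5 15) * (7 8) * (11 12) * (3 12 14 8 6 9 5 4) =[0, 1, 2, 12, 3, 15, 9, 6, 7, 5, 10, 14, 11, 13, 8, 4] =(3 12 11 14 8 7 6 9 5 15 4)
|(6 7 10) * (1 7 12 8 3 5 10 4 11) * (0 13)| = |(0 13)(1 7 4 11)(3 5 10 6 12 8)| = 12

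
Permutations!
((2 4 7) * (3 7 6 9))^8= (2 6 3)(4 9 7)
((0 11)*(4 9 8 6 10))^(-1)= ((0 11)(4 9 8 6 10))^(-1)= (0 11)(4 10 6 8 9)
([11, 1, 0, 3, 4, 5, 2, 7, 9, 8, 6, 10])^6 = (0 11 10 6 2)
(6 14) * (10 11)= (6 14)(10 11)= [0, 1, 2, 3, 4, 5, 14, 7, 8, 9, 11, 10, 12, 13, 6]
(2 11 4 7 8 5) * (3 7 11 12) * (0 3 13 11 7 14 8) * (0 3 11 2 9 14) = (0 11 4 7 3)(2 12 13)(5 9 14 8) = [11, 1, 12, 0, 7, 9, 6, 3, 5, 14, 10, 4, 13, 2, 8]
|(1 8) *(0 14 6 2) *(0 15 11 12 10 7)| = |(0 14 6 2 15 11 12 10 7)(1 8)| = 18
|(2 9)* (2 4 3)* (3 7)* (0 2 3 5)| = 6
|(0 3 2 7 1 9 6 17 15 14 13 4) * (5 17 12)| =14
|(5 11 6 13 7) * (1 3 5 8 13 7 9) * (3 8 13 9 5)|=15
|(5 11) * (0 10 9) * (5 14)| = |(0 10 9)(5 11 14)| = 3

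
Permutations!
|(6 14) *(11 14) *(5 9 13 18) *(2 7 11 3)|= 12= |(2 7 11 14 6 3)(5 9 13 18)|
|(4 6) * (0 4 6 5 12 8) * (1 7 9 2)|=|(0 4 5 12 8)(1 7 9 2)|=20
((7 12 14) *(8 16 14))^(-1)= (7 14 16 8 12)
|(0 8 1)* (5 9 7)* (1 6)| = 12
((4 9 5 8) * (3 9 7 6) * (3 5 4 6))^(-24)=((3 9 4 7)(5 8 6))^(-24)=(9)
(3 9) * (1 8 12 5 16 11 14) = (1 8 12 5 16 11 14)(3 9) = [0, 8, 2, 9, 4, 16, 6, 7, 12, 3, 10, 14, 5, 13, 1, 15, 11]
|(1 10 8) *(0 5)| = 6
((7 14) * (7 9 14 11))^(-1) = ((7 11)(9 14))^(-1) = (7 11)(9 14)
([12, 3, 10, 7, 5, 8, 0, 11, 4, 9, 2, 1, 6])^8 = [6, 1, 2, 3, 8, 4, 12, 7, 5, 9, 10, 11, 0]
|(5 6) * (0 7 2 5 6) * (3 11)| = 4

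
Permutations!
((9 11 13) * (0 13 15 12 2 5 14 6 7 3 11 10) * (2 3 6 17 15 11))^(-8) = ((0 13 9 10)(2 5 14 17 15 12 3)(6 7))^(-8) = (2 3 12 15 17 14 5)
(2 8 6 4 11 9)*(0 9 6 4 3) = (0 9 2 8 4 11 6 3) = [9, 1, 8, 0, 11, 5, 3, 7, 4, 2, 10, 6]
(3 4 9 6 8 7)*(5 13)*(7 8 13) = (3 4 9 6 13 5 7) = [0, 1, 2, 4, 9, 7, 13, 3, 8, 6, 10, 11, 12, 5]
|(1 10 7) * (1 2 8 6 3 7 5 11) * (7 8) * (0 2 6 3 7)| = 4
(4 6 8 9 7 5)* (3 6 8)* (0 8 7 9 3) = (9)(0 8 3 6)(4 7 5) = [8, 1, 2, 6, 7, 4, 0, 5, 3, 9]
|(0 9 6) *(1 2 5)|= |(0 9 6)(1 2 5)|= 3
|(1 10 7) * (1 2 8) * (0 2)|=6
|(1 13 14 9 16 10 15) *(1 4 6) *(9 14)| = |(1 13 9 16 10 15 4 6)| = 8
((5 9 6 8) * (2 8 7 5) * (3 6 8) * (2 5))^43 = (2 7 6 3)(5 9 8)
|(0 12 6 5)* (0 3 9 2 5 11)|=4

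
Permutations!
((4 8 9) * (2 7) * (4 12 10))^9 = ((2 7)(4 8 9 12 10))^9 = (2 7)(4 10 12 9 8)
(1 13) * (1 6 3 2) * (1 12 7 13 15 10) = (1 15 10)(2 12 7 13 6 3) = [0, 15, 12, 2, 4, 5, 3, 13, 8, 9, 1, 11, 7, 6, 14, 10]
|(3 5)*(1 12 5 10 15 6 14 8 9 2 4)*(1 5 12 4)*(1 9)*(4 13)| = |(1 13 4 5 3 10 15 6 14 8)(2 9)| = 10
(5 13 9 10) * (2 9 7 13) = (2 9 10 5)(7 13) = [0, 1, 9, 3, 4, 2, 6, 13, 8, 10, 5, 11, 12, 7]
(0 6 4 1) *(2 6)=(0 2 6 4 1)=[2, 0, 6, 3, 1, 5, 4]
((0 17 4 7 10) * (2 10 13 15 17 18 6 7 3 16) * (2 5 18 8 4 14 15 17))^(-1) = (0 10 2 15 14 17 13 7 6 18 5 16 3 4 8)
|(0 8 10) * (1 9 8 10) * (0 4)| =3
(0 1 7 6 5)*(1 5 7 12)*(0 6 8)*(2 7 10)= [5, 12, 7, 3, 4, 6, 10, 8, 0, 9, 2, 11, 1]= (0 5 6 10 2 7 8)(1 12)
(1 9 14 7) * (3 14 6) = (1 9 6 3 14 7) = [0, 9, 2, 14, 4, 5, 3, 1, 8, 6, 10, 11, 12, 13, 7]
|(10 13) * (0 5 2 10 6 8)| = 7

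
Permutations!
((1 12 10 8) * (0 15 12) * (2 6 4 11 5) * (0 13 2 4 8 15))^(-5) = ((1 13 2 6 8)(4 11 5)(10 15 12))^(-5) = (4 11 5)(10 15 12)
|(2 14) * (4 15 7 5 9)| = |(2 14)(4 15 7 5 9)| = 10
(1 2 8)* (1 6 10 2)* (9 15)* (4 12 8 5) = (2 5 4 12 8 6 10)(9 15) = [0, 1, 5, 3, 12, 4, 10, 7, 6, 15, 2, 11, 8, 13, 14, 9]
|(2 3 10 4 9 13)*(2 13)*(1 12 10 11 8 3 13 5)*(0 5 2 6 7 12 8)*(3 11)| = |(0 5 1 8 11)(2 13)(4 9 6 7 12 10)| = 30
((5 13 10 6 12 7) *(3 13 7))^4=((3 13 10 6 12)(5 7))^4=(3 12 6 10 13)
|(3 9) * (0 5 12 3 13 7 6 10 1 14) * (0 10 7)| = 6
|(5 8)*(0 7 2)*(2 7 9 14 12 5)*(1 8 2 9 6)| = |(0 6 1 8 9 14 12 5 2)| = 9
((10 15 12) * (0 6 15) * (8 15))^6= ((0 6 8 15 12 10))^6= (15)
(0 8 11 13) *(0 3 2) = (0 8 11 13 3 2) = [8, 1, 0, 2, 4, 5, 6, 7, 11, 9, 10, 13, 12, 3]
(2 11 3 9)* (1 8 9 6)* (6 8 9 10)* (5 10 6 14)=(1 9 2 11 3 8 6)(5 10 14)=[0, 9, 11, 8, 4, 10, 1, 7, 6, 2, 14, 3, 12, 13, 5]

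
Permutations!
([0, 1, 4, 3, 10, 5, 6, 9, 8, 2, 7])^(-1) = [0, 1, 9, 3, 2, 5, 6, 10, 8, 7, 4]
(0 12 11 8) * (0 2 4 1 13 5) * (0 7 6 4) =(0 12 11 8 2)(1 13 5 7 6 4) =[12, 13, 0, 3, 1, 7, 4, 6, 2, 9, 10, 8, 11, 5]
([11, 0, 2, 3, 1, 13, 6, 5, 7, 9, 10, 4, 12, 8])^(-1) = (0 1 4 11)(5 7 8 13)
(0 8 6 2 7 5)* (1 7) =(0 8 6 2 1 7 5) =[8, 7, 1, 3, 4, 0, 2, 5, 6]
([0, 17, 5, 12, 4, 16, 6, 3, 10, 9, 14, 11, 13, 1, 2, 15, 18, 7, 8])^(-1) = (1 13 12 3 7 17)(2 14 10 8 18 16 5)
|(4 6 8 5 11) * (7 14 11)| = 7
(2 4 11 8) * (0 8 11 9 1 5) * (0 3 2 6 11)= (0 8 6 11)(1 5 3 2 4 9)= [8, 5, 4, 2, 9, 3, 11, 7, 6, 1, 10, 0]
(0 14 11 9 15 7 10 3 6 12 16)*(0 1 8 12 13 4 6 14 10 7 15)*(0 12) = (0 10 3 14 11 9 12 16 1 8)(4 6 13) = [10, 8, 2, 14, 6, 5, 13, 7, 0, 12, 3, 9, 16, 4, 11, 15, 1]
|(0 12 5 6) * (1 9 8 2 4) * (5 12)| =15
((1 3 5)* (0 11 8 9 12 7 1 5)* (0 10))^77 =((0 11 8 9 12 7 1 3 10))^77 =(0 7 11 1 8 3 9 10 12)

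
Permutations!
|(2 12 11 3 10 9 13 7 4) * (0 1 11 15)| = |(0 1 11 3 10 9 13 7 4 2 12 15)| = 12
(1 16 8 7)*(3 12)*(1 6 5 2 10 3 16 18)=(1 18)(2 10 3 12 16 8 7 6 5)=[0, 18, 10, 12, 4, 2, 5, 6, 7, 9, 3, 11, 16, 13, 14, 15, 8, 17, 1]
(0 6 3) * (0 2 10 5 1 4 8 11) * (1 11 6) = (0 1 4 8 6 3 2 10 5 11) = [1, 4, 10, 2, 8, 11, 3, 7, 6, 9, 5, 0]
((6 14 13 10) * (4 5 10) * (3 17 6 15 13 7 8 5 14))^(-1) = (3 6 17)(4 13 15 10 5 8 7 14) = ((3 17 6)(4 14 7 8 5 10 15 13))^(-1)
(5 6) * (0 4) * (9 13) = (0 4)(5 6)(9 13) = [4, 1, 2, 3, 0, 6, 5, 7, 8, 13, 10, 11, 12, 9]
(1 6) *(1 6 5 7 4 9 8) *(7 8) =[0, 5, 2, 3, 9, 8, 6, 4, 1, 7] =(1 5 8)(4 9 7)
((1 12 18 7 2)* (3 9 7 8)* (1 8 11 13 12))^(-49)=(2 8 3 9 7)(11 18 12 13)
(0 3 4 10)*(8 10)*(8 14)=[3, 1, 2, 4, 14, 5, 6, 7, 10, 9, 0, 11, 12, 13, 8]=(0 3 4 14 8 10)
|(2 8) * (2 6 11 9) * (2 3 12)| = 7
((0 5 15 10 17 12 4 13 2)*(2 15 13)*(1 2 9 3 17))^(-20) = (17)(0 5 13 15 10 1 2)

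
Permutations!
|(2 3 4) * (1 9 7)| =3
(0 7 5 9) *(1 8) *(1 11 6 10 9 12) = [7, 8, 2, 3, 4, 12, 10, 5, 11, 0, 9, 6, 1] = (0 7 5 12 1 8 11 6 10 9)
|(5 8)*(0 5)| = |(0 5 8)| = 3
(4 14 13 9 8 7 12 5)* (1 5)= (1 5 4 14 13 9 8 7 12)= [0, 5, 2, 3, 14, 4, 6, 12, 7, 8, 10, 11, 1, 9, 13]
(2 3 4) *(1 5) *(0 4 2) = (0 4)(1 5)(2 3) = [4, 5, 3, 2, 0, 1]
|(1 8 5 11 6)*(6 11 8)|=2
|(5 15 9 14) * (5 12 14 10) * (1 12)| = 12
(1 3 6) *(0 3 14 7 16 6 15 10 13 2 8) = (0 3 15 10 13 2 8)(1 14 7 16 6) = [3, 14, 8, 15, 4, 5, 1, 16, 0, 9, 13, 11, 12, 2, 7, 10, 6]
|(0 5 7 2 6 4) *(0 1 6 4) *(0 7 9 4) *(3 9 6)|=20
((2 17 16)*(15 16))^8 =((2 17 15 16))^8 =(17)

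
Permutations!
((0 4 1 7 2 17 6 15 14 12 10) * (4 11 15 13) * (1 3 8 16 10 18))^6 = (0 1 4 11 7 3 15 2 8 14 17 16 12 6 10 18 13)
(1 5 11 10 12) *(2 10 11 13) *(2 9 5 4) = [0, 4, 10, 3, 2, 13, 6, 7, 8, 5, 12, 11, 1, 9] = (1 4 2 10 12)(5 13 9)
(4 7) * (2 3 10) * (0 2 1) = [2, 0, 3, 10, 7, 5, 6, 4, 8, 9, 1] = (0 2 3 10 1)(4 7)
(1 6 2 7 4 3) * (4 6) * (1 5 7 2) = (1 4 3 5 7 6) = [0, 4, 2, 5, 3, 7, 1, 6]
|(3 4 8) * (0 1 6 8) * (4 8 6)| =6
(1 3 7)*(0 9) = (0 9)(1 3 7) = [9, 3, 2, 7, 4, 5, 6, 1, 8, 0]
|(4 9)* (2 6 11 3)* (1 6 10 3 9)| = 15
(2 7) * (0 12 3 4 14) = [12, 1, 7, 4, 14, 5, 6, 2, 8, 9, 10, 11, 3, 13, 0] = (0 12 3 4 14)(2 7)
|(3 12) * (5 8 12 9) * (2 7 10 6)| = |(2 7 10 6)(3 9 5 8 12)| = 20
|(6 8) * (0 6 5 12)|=5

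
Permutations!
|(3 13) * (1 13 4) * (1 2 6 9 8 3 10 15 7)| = 30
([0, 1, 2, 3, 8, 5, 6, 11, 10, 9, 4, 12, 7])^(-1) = (4 10 8)(7 12 11)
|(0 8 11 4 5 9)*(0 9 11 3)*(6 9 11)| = 15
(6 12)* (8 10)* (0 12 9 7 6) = (0 12)(6 9 7)(8 10) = [12, 1, 2, 3, 4, 5, 9, 6, 10, 7, 8, 11, 0]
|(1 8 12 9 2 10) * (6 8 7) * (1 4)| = |(1 7 6 8 12 9 2 10 4)| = 9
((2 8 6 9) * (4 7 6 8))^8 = ((2 4 7 6 9))^8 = (2 6 4 9 7)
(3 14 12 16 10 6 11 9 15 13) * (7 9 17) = (3 14 12 16 10 6 11 17 7 9 15 13) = [0, 1, 2, 14, 4, 5, 11, 9, 8, 15, 6, 17, 16, 3, 12, 13, 10, 7]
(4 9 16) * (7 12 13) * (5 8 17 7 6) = (4 9 16)(5 8 17 7 12 13 6) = [0, 1, 2, 3, 9, 8, 5, 12, 17, 16, 10, 11, 13, 6, 14, 15, 4, 7]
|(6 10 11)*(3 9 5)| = |(3 9 5)(6 10 11)| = 3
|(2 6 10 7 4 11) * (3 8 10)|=8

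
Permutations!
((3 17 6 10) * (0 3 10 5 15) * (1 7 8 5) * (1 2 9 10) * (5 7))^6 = (0 10 17 5 2)(1 6 15 9 3)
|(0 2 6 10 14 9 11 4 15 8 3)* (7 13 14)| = |(0 2 6 10 7 13 14 9 11 4 15 8 3)| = 13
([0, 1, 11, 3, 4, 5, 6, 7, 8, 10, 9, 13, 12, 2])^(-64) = [0, 1, 13, 3, 4, 5, 6, 7, 8, 9, 10, 2, 12, 11]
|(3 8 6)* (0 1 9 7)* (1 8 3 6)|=|(0 8 1 9 7)|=5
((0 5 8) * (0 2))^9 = ((0 5 8 2))^9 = (0 5 8 2)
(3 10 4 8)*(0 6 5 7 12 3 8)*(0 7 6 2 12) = (0 2 12 3 10 4 7)(5 6) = [2, 1, 12, 10, 7, 6, 5, 0, 8, 9, 4, 11, 3]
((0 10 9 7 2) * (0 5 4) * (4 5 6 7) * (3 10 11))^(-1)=(0 4 9 10 3 11)(2 7 6)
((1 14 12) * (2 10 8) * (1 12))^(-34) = (14)(2 8 10)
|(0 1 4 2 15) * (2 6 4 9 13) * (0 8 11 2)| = |(0 1 9 13)(2 15 8 11)(4 6)| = 4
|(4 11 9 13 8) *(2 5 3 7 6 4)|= 10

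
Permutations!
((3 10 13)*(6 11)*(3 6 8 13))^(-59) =(3 10)(6 11 8 13) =((3 10)(6 11 8 13))^(-59)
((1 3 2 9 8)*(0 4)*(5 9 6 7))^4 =((0 4)(1 3 2 6 7 5 9 8))^4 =(1 7)(2 9)(3 5)(6 8)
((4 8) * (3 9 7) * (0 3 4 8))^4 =((0 3 9 7 4))^4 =(0 4 7 9 3)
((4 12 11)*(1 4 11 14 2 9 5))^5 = (1 9 14 4 5 2 12) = ((1 4 12 14 2 9 5))^5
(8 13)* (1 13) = (1 13 8) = [0, 13, 2, 3, 4, 5, 6, 7, 1, 9, 10, 11, 12, 8]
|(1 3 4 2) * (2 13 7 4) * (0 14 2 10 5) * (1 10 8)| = 15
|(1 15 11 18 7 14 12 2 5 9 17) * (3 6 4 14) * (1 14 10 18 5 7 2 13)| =|(1 15 11 5 9 17 14 12 13)(2 7 3 6 4 10 18)| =63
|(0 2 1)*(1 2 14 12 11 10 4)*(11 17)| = |(0 14 12 17 11 10 4 1)| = 8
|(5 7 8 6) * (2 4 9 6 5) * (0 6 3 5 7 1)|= |(0 6 2 4 9 3 5 1)(7 8)|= 8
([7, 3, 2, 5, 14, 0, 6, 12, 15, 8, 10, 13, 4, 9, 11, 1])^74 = (0 15 11 7 1 13 12 3 9 4 5 8 14)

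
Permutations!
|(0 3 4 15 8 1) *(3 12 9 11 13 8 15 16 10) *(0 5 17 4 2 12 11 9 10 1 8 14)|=20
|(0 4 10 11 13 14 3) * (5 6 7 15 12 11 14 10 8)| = 13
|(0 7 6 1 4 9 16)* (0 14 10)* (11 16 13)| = |(0 7 6 1 4 9 13 11 16 14 10)| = 11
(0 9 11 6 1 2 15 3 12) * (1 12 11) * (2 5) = [9, 5, 15, 11, 4, 2, 12, 7, 8, 1, 10, 6, 0, 13, 14, 3] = (0 9 1 5 2 15 3 11 6 12)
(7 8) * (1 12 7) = (1 12 7 8) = [0, 12, 2, 3, 4, 5, 6, 8, 1, 9, 10, 11, 7]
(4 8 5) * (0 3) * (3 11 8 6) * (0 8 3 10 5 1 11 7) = [7, 11, 2, 8, 6, 4, 10, 0, 1, 9, 5, 3] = (0 7)(1 11 3 8)(4 6 10 5)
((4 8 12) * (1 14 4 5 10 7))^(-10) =(1 10 12 4)(5 8 14 7)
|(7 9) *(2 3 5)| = 6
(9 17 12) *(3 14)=(3 14)(9 17 12)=[0, 1, 2, 14, 4, 5, 6, 7, 8, 17, 10, 11, 9, 13, 3, 15, 16, 12]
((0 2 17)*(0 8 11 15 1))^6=(0 1 15 11 8 17 2)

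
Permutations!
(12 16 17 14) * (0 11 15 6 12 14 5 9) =[11, 1, 2, 3, 4, 9, 12, 7, 8, 0, 10, 15, 16, 13, 14, 6, 17, 5] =(0 11 15 6 12 16 17 5 9)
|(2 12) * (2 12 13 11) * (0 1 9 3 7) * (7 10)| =6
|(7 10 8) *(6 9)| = |(6 9)(7 10 8)| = 6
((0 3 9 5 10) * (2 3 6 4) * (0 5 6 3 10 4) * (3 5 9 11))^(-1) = ((0 5 4 2 10 9 6)(3 11))^(-1) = (0 6 9 10 2 4 5)(3 11)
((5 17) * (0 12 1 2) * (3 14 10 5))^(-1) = ((0 12 1 2)(3 14 10 5 17))^(-1) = (0 2 1 12)(3 17 5 10 14)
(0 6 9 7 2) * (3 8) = (0 6 9 7 2)(3 8) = [6, 1, 0, 8, 4, 5, 9, 2, 3, 7]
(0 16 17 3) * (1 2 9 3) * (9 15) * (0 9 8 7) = (0 16 17 1 2 15 8 7)(3 9) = [16, 2, 15, 9, 4, 5, 6, 0, 7, 3, 10, 11, 12, 13, 14, 8, 17, 1]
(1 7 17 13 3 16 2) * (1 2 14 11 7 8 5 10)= (1 8 5 10)(3 16 14 11 7 17 13)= [0, 8, 2, 16, 4, 10, 6, 17, 5, 9, 1, 7, 12, 3, 11, 15, 14, 13]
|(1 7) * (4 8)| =|(1 7)(4 8)| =2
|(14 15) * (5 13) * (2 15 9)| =4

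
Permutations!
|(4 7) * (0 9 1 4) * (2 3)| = 10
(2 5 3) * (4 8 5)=(2 4 8 5 3)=[0, 1, 4, 2, 8, 3, 6, 7, 5]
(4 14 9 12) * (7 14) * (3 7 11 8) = (3 7 14 9 12 4 11 8) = [0, 1, 2, 7, 11, 5, 6, 14, 3, 12, 10, 8, 4, 13, 9]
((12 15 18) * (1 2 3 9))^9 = (18)(1 2 3 9)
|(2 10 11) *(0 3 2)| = |(0 3 2 10 11)| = 5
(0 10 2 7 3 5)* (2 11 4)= (0 10 11 4 2 7 3 5)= [10, 1, 7, 5, 2, 0, 6, 3, 8, 9, 11, 4]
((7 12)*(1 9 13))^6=((1 9 13)(7 12))^6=(13)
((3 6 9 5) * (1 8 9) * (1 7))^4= (1 3 8 6 9 7 5)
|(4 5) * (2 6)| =2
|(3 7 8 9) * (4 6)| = |(3 7 8 9)(4 6)| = 4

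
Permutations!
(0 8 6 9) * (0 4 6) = [8, 1, 2, 3, 6, 5, 9, 7, 0, 4] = (0 8)(4 6 9)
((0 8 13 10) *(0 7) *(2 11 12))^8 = ((0 8 13 10 7)(2 11 12))^8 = (0 10 8 7 13)(2 12 11)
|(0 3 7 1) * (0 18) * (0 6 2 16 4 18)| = |(0 3 7 1)(2 16 4 18 6)| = 20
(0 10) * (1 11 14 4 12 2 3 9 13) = (0 10)(1 11 14 4 12 2 3 9 13) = [10, 11, 3, 9, 12, 5, 6, 7, 8, 13, 0, 14, 2, 1, 4]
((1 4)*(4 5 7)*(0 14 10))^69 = ((0 14 10)(1 5 7 4))^69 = (14)(1 5 7 4)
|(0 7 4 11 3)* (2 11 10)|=|(0 7 4 10 2 11 3)|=7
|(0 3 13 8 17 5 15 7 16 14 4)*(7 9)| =12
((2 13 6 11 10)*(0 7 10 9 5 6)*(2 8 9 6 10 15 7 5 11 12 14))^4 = ((0 5 10 8 9 11 6 12 14 2 13)(7 15))^4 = (15)(0 9 14 5 11 2 10 6 13 8 12)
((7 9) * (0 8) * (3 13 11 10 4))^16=((0 8)(3 13 11 10 4)(7 9))^16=(3 13 11 10 4)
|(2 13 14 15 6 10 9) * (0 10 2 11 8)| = 5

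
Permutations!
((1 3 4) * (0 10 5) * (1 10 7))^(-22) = (0 5 10 4 3 1 7)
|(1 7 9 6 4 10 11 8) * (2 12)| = |(1 7 9 6 4 10 11 8)(2 12)| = 8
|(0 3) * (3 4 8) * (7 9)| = |(0 4 8 3)(7 9)| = 4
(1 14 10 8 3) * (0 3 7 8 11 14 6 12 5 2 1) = (0 3)(1 6 12 5 2)(7 8)(10 11 14) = [3, 6, 1, 0, 4, 2, 12, 8, 7, 9, 11, 14, 5, 13, 10]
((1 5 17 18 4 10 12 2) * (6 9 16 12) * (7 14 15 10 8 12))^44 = (1 4)(2 18)(5 8)(6 16 14 10 9 7 15)(12 17)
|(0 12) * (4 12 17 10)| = 5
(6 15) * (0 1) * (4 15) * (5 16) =(0 1)(4 15 6)(5 16) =[1, 0, 2, 3, 15, 16, 4, 7, 8, 9, 10, 11, 12, 13, 14, 6, 5]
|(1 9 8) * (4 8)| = |(1 9 4 8)| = 4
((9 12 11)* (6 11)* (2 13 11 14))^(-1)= (2 14 6 12 9 11 13)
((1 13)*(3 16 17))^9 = ((1 13)(3 16 17))^9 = (17)(1 13)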